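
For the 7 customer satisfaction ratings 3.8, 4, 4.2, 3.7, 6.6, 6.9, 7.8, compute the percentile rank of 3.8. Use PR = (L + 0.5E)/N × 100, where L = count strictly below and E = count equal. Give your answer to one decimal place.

N = 7.
Strictly below 3.8: 1. Equal to 3.8: 1.
PR = (1 + 0.5·1)/7 × 100 = 21.4

21.4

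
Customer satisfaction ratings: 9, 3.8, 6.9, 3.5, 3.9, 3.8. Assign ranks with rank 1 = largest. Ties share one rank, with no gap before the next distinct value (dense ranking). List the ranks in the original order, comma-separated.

Sorted (descending): 9, 6.9, 3.9, 3.8, 3.8, 3.5
The 2 values of 3.8 share dense rank 4.
Remaining distinct values take the next consecutive integers.

1, 4, 2, 5, 3, 4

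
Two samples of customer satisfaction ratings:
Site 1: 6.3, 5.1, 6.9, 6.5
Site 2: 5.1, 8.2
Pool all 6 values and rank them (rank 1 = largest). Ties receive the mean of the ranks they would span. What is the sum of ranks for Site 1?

14.5

Sorted (descending): 8.2, 6.9, 6.5, 6.3, 5.1, 5.1
The 2 values of 5.1 occupy positions 5–6 → average rank (5+6)/2 = 5.5.
Site 1 values → pooled ranks: 6.3→4, 5.1→5.5, 6.9→2, 6.5→3
Rank sum = 4 + 5.5 + 2 + 3 = 14.5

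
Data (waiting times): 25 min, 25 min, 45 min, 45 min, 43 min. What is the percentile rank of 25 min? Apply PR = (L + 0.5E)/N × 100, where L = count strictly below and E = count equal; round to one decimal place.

20.0

N = 5.
Strictly below 25: 0. Equal to 25: 2.
PR = (0 + 0.5·2)/5 × 100 = 20.0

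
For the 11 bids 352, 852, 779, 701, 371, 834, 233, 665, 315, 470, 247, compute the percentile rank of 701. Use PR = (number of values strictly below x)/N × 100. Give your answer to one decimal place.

63.6

N = 11.
Strictly below 701: 7. Equal to 701: 1.
PR = 7/11 × 100 = 63.6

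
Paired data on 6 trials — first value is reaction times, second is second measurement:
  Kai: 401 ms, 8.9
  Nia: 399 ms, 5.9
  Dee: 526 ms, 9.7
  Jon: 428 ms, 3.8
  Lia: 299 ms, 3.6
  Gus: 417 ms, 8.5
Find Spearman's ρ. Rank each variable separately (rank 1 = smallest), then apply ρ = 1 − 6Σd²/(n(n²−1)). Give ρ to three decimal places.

Ranks of variable 1: 3, 2, 6, 5, 1, 4
Ranks of variable 2: 5, 3, 6, 2, 1, 4
d = r₁ − r₂: -2, -1, 0, 3, 0, 0
d²: 4, 1, 0, 9, 0, 0; Σd² = 14
ρ = 1 − 6·14/(6·35) = 1 − 84/210 = 0.600

0.600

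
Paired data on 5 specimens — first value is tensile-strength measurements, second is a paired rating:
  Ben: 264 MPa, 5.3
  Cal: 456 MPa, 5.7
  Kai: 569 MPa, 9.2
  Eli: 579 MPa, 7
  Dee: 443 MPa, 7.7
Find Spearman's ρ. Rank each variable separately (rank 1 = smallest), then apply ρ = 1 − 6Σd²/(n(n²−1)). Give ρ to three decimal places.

0.500

Ranks of variable 1: 1, 3, 4, 5, 2
Ranks of variable 2: 1, 2, 5, 3, 4
d = r₁ − r₂: 0, 1, -1, 2, -2
d²: 0, 1, 1, 4, 4; Σd² = 10
ρ = 1 − 6·10/(5·24) = 1 − 60/120 = 0.500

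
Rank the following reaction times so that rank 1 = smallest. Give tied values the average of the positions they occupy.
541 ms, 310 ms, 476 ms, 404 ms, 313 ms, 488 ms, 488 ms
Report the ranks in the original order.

7, 1, 4, 3, 2, 5.5, 5.5

Sorted (ascending): 310, 313, 404, 476, 488, 488, 541
The 2 values of 488 occupy positions 5–6 → average rank (5+6)/2 = 5.5.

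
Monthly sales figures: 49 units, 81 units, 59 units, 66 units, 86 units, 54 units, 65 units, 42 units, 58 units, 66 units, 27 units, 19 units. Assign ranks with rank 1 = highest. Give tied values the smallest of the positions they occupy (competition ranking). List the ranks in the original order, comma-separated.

9, 2, 6, 3, 1, 8, 5, 10, 7, 3, 11, 12

Sorted (descending): 86, 81, 66, 66, 65, 59, 58, 54, 49, 42, 27, 19
The 2 values of 66 occupy positions 3–4 → each gets rank 3.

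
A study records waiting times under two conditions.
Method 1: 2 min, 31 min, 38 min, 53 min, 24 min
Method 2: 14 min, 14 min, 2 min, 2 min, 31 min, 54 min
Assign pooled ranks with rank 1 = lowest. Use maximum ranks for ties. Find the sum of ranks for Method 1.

Sorted (ascending): 2, 2, 2, 14, 14, 24, 31, 31, 38, 53, 54
The 3 values of 2 occupy positions 1–3 → each gets rank 3.
The 2 values of 14 occupy positions 4–5 → each gets rank 5.
The 2 values of 31 occupy positions 7–8 → each gets rank 8.
Method 1 values → pooled ranks: 2→3, 31→8, 38→9, 53→10, 24→6
Rank sum = 3 + 8 + 9 + 10 + 6 = 36

36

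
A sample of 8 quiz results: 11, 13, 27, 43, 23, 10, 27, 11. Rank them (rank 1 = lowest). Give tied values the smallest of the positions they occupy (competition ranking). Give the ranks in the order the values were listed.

Sorted (ascending): 10, 11, 11, 13, 23, 27, 27, 43
The 2 values of 11 occupy positions 2–3 → each gets rank 2.
The 2 values of 27 occupy positions 6–7 → each gets rank 6.

2, 4, 6, 8, 5, 1, 6, 2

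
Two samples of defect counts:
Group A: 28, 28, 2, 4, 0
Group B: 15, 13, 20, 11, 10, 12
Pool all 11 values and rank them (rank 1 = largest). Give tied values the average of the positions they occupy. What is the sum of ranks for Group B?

33

Sorted (descending): 28, 28, 20, 15, 13, 12, 11, 10, 4, 2, 0
The 2 values of 28 occupy positions 1–2 → average rank (1+2)/2 = 1.5.
Group B values → pooled ranks: 15→4, 13→5, 20→3, 11→7, 10→8, 12→6
Rank sum = 4 + 5 + 3 + 7 + 8 + 6 = 33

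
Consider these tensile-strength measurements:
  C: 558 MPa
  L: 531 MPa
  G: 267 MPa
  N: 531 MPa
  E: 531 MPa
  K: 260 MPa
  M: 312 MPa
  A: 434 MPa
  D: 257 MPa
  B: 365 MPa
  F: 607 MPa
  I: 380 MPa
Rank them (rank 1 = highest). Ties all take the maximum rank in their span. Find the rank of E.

Sorted (descending): 607, 558, 531, 531, 531, 434, 380, 365, 312, 267, 260, 257
The 3 values of 531 occupy positions 3–5 → each gets rank 5.
E has value 531 MPa → rank 5.

5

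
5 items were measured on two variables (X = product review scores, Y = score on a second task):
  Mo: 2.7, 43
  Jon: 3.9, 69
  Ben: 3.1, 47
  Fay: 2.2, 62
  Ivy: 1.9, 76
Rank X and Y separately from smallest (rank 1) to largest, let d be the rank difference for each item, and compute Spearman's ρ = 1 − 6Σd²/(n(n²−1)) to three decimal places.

-0.300

Ranks of variable 1: 3, 5, 4, 2, 1
Ranks of variable 2: 1, 4, 2, 3, 5
d = r₁ − r₂: 2, 1, 2, -1, -4
d²: 4, 1, 4, 1, 16; Σd² = 26
ρ = 1 − 6·26/(5·24) = 1 − 156/120 = -0.300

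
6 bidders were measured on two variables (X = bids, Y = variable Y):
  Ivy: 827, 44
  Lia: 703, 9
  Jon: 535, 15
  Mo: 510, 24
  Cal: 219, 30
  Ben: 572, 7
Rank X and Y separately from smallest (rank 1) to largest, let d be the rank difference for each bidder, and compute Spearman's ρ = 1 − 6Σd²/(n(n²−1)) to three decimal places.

Ranks of variable 1: 6, 5, 3, 2, 1, 4
Ranks of variable 2: 6, 2, 3, 4, 5, 1
d = r₁ − r₂: 0, 3, 0, -2, -4, 3
d²: 0, 9, 0, 4, 16, 9; Σd² = 38
ρ = 1 − 6·38/(6·35) = 1 − 228/210 = -0.086

-0.086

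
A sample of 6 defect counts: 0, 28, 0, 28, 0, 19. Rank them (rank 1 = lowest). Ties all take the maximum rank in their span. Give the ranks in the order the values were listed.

3, 6, 3, 6, 3, 4

Sorted (ascending): 0, 0, 0, 19, 28, 28
The 3 values of 0 occupy positions 1–3 → each gets rank 3.
The 2 values of 28 occupy positions 5–6 → each gets rank 6.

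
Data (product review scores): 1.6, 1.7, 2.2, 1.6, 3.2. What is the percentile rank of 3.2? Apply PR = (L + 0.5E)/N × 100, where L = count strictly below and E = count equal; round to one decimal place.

90.0

N = 5.
Strictly below 3.2: 4. Equal to 3.2: 1.
PR = (4 + 0.5·1)/5 × 100 = 90.0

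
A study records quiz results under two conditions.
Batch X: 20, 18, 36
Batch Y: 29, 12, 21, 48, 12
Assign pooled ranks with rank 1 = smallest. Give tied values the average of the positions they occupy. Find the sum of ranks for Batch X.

Sorted (ascending): 12, 12, 18, 20, 21, 29, 36, 48
The 2 values of 12 occupy positions 1–2 → average rank (1+2)/2 = 1.5.
Batch X values → pooled ranks: 20→4, 18→3, 36→7
Rank sum = 4 + 3 + 7 = 14

14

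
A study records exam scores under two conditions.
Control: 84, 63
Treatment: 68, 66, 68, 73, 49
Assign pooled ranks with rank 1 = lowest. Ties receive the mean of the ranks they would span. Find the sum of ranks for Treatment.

19

Sorted (ascending): 49, 63, 66, 68, 68, 73, 84
The 2 values of 68 occupy positions 4–5 → average rank (4+5)/2 = 4.5.
Treatment values → pooled ranks: 68→4.5, 66→3, 68→4.5, 73→6, 49→1
Rank sum = 4.5 + 3 + 4.5 + 6 + 1 = 19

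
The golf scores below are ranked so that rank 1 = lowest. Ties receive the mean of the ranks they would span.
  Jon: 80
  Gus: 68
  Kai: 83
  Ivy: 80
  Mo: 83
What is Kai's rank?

Sorted (ascending): 68, 80, 80, 83, 83
The 2 values of 80 occupy positions 2–3 → average rank (2+3)/2 = 2.5.
The 2 values of 83 occupy positions 4–5 → average rank (4+5)/2 = 4.5.
Kai has value 83 → rank 4.5.

4.5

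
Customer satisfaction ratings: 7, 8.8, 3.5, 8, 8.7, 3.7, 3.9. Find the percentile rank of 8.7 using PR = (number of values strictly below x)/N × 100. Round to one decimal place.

71.4

N = 7.
Strictly below 8.7: 5. Equal to 8.7: 1.
PR = 5/7 × 100 = 71.4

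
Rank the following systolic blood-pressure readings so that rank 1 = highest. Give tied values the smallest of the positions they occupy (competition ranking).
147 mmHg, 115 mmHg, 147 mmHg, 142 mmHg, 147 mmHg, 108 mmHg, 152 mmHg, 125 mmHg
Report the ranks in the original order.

2, 7, 2, 5, 2, 8, 1, 6

Sorted (descending): 152, 147, 147, 147, 142, 125, 115, 108
The 3 values of 147 occupy positions 2–4 → each gets rank 2.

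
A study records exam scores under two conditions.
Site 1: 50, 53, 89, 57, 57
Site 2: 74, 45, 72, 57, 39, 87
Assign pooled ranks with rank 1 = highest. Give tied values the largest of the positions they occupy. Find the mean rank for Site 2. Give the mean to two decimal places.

6.17

Sorted (descending): 89, 87, 74, 72, 57, 57, 57, 53, 50, 45, 39
The 3 values of 57 occupy positions 5–7 → each gets rank 7.
Site 2 values → pooled ranks: 74→3, 45→10, 72→4, 57→7, 39→11, 87→2
Mean rank = (3 + 10 + 4 + 7 + 11 + 2) / 6 = 6.17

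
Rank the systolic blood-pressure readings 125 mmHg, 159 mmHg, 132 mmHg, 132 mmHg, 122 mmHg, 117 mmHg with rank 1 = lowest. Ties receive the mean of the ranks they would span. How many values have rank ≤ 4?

3

Sorted (ascending): 117, 122, 125, 132, 132, 159
The 2 values of 132 occupy positions 4–5 → average rank (4+5)/2 = 4.5.
Ranks ≤ 4: {1, 2, 3} → 3 values.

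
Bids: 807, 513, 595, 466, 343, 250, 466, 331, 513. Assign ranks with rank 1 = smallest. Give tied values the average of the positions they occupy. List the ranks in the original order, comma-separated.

9, 6.5, 8, 4.5, 3, 1, 4.5, 2, 6.5

Sorted (ascending): 250, 331, 343, 466, 466, 513, 513, 595, 807
The 2 values of 466 occupy positions 4–5 → average rank (4+5)/2 = 4.5.
The 2 values of 513 occupy positions 6–7 → average rank (6+7)/2 = 6.5.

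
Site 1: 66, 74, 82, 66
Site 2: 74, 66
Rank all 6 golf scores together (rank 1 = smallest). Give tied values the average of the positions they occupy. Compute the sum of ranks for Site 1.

Sorted (ascending): 66, 66, 66, 74, 74, 82
The 3 values of 66 occupy positions 1–3 → average rank 2.
The 2 values of 74 occupy positions 4–5 → average rank (4+5)/2 = 4.5.
Site 1 values → pooled ranks: 66→2, 74→4.5, 82→6, 66→2
Rank sum = 2 + 4.5 + 6 + 2 = 14.5

14.5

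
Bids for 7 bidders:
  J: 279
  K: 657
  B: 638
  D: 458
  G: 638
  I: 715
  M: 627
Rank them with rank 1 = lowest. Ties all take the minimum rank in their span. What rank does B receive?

4

Sorted (ascending): 279, 458, 627, 638, 638, 657, 715
The 2 values of 638 occupy positions 4–5 → each gets rank 4.
B has value 638 → rank 4.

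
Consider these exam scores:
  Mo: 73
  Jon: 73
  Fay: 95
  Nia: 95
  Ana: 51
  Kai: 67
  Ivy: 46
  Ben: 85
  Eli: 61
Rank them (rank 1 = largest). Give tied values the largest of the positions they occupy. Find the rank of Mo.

5

Sorted (descending): 95, 95, 85, 73, 73, 67, 61, 51, 46
The 2 values of 95 occupy positions 1–2 → each gets rank 2.
The 2 values of 73 occupy positions 4–5 → each gets rank 5.
Mo has value 73 → rank 5.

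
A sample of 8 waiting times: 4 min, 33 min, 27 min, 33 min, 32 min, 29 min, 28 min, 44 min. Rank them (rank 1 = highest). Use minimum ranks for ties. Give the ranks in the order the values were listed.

Sorted (descending): 44, 33, 33, 32, 29, 28, 27, 4
The 2 values of 33 occupy positions 2–3 → each gets rank 2.

8, 2, 7, 2, 4, 5, 6, 1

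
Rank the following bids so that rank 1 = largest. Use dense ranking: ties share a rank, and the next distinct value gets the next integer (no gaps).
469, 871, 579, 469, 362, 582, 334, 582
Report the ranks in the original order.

Sorted (descending): 871, 582, 582, 579, 469, 469, 362, 334
The 2 values of 582 share dense rank 2.
The 2 values of 469 share dense rank 4.
Remaining distinct values take the next consecutive integers.

4, 1, 3, 4, 5, 2, 6, 2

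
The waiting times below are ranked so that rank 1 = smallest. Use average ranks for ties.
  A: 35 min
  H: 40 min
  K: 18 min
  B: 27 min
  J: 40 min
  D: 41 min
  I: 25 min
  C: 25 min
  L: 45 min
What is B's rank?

4

Sorted (ascending): 18, 25, 25, 27, 35, 40, 40, 41, 45
The 2 values of 25 occupy positions 2–3 → average rank (2+3)/2 = 2.5.
The 2 values of 40 occupy positions 6–7 → average rank (6+7)/2 = 6.5.
B has value 27 min → rank 4.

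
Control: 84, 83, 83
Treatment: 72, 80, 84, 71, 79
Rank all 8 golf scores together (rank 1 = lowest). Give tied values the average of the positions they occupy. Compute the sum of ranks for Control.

18.5

Sorted (ascending): 71, 72, 79, 80, 83, 83, 84, 84
The 2 values of 83 occupy positions 5–6 → average rank (5+6)/2 = 5.5.
The 2 values of 84 occupy positions 7–8 → average rank (7+8)/2 = 7.5.
Control values → pooled ranks: 84→7.5, 83→5.5, 83→5.5
Rank sum = 7.5 + 5.5 + 5.5 = 18.5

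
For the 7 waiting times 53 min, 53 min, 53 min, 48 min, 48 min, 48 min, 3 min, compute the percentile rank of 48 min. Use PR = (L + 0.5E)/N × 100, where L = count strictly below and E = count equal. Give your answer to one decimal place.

35.7

N = 7.
Strictly below 48: 1. Equal to 48: 3.
PR = (1 + 0.5·3)/7 × 100 = 35.7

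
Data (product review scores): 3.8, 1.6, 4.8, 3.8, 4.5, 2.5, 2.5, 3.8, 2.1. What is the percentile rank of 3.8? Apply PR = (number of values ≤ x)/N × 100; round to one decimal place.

N = 9.
Strictly below 3.8: 4. Equal to 3.8: 3.
PR = 7/9 × 100 = 77.8

77.8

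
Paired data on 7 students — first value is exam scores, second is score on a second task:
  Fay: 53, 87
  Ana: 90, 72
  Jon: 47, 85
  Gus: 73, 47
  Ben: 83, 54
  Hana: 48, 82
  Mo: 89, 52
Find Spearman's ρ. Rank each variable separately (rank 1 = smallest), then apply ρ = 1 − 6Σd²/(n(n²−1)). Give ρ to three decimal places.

-0.571

Ranks of variable 1: 3, 7, 1, 4, 5, 2, 6
Ranks of variable 2: 7, 4, 6, 1, 3, 5, 2
d = r₁ − r₂: -4, 3, -5, 3, 2, -3, 4
d²: 16, 9, 25, 9, 4, 9, 16; Σd² = 88
ρ = 1 − 6·88/(7·48) = 1 − 528/336 = -0.571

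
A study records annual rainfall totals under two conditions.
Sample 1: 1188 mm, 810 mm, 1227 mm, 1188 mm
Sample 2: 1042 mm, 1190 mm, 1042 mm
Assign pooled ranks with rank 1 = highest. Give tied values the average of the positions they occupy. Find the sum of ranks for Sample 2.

Sorted (descending): 1227, 1190, 1188, 1188, 1042, 1042, 810
The 2 values of 1188 occupy positions 3–4 → average rank (3+4)/2 = 3.5.
The 2 values of 1042 occupy positions 5–6 → average rank (5+6)/2 = 5.5.
Sample 2 values → pooled ranks: 1042→5.5, 1190→2, 1042→5.5
Rank sum = 5.5 + 2 + 5.5 = 13

13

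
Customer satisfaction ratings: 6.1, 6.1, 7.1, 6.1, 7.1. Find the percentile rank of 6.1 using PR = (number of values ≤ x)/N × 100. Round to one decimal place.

N = 5.
Strictly below 6.1: 0. Equal to 6.1: 3.
PR = 3/5 × 100 = 60.0

60.0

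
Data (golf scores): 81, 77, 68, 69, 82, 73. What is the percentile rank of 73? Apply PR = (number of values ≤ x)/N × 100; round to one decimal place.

N = 6.
Strictly below 73: 2. Equal to 73: 1.
PR = 3/6 × 100 = 50.0

50.0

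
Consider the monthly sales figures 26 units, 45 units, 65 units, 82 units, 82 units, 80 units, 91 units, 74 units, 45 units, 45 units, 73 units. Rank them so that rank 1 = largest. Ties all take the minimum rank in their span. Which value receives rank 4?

80

Sorted (descending): 91, 82, 82, 80, 74, 73, 65, 45, 45, 45, 26
The 2 values of 82 occupy positions 2–3 → each gets rank 2.
The 3 values of 45 occupy positions 8–10 → each gets rank 8.
Rank 4 → value 80.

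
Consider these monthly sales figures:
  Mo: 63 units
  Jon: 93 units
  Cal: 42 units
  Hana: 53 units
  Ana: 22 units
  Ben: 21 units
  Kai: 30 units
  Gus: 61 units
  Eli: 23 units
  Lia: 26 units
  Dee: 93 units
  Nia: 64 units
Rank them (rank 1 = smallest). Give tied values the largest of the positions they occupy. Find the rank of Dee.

Sorted (ascending): 21, 22, 23, 26, 30, 42, 53, 61, 63, 64, 93, 93
The 2 values of 93 occupy positions 11–12 → each gets rank 12.
Dee has value 93 units → rank 12.

12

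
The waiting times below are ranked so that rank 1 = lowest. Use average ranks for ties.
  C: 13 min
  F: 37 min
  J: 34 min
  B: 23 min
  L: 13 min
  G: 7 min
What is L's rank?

Sorted (ascending): 7, 13, 13, 23, 34, 37
The 2 values of 13 occupy positions 2–3 → average rank (2+3)/2 = 2.5.
L has value 13 min → rank 2.5.

2.5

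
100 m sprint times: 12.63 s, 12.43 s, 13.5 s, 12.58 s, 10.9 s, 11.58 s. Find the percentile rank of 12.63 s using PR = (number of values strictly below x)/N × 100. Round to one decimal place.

N = 6.
Strictly below 12.63: 4. Equal to 12.63: 1.
PR = 4/6 × 100 = 66.7

66.7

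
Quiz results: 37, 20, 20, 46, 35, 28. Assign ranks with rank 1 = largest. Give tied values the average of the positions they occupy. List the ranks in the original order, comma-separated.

2, 5.5, 5.5, 1, 3, 4

Sorted (descending): 46, 37, 35, 28, 20, 20
The 2 values of 20 occupy positions 5–6 → average rank (5+6)/2 = 5.5.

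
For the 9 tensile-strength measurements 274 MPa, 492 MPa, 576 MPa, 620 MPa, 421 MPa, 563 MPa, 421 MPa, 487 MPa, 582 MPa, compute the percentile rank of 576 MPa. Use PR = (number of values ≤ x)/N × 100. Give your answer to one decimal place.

77.8

N = 9.
Strictly below 576: 6. Equal to 576: 1.
PR = 7/9 × 100 = 77.8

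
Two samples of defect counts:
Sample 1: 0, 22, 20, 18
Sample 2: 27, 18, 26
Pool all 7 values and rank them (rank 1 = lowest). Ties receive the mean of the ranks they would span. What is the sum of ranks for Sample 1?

12.5

Sorted (ascending): 0, 18, 18, 20, 22, 26, 27
The 2 values of 18 occupy positions 2–3 → average rank (2+3)/2 = 2.5.
Sample 1 values → pooled ranks: 0→1, 22→5, 20→4, 18→2.5
Rank sum = 1 + 5 + 4 + 2.5 = 12.5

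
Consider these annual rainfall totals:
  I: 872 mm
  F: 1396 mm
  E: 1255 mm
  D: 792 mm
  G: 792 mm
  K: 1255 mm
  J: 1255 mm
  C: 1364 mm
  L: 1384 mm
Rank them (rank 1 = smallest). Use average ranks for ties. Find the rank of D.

Sorted (ascending): 792, 792, 872, 1255, 1255, 1255, 1364, 1384, 1396
The 2 values of 792 occupy positions 1–2 → average rank (1+2)/2 = 1.5.
The 3 values of 1255 occupy positions 4–6 → average rank 5.
D has value 792 mm → rank 1.5.

1.5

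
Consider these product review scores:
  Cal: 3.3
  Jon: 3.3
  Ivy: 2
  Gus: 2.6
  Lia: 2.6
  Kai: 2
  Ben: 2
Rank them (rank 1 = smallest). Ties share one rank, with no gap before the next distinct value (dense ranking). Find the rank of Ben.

1

Sorted (ascending): 2, 2, 2, 2.6, 2.6, 3.3, 3.3
The 3 values of 2 share dense rank 1.
The 2 values of 2.6 share dense rank 2.
The 2 values of 3.3 share dense rank 3.
Ben has value 2 → rank 1.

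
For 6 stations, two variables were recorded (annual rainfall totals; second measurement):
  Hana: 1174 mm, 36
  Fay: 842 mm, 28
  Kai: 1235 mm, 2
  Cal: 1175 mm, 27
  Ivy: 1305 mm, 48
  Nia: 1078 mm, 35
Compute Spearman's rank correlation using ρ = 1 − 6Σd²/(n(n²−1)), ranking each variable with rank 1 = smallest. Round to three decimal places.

0.086

Ranks of variable 1: 3, 1, 5, 4, 6, 2
Ranks of variable 2: 5, 3, 1, 2, 6, 4
d = r₁ − r₂: -2, -2, 4, 2, 0, -2
d²: 4, 4, 16, 4, 0, 4; Σd² = 32
ρ = 1 − 6·32/(6·35) = 1 − 192/210 = 0.086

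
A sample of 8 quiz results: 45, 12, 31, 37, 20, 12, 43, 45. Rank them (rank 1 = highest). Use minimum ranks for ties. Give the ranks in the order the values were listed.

1, 7, 5, 4, 6, 7, 3, 1

Sorted (descending): 45, 45, 43, 37, 31, 20, 12, 12
The 2 values of 45 occupy positions 1–2 → each gets rank 1.
The 2 values of 12 occupy positions 7–8 → each gets rank 7.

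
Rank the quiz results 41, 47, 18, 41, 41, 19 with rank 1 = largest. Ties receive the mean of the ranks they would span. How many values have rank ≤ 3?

Sorted (descending): 47, 41, 41, 41, 19, 18
The 3 values of 41 occupy positions 2–4 → average rank 3.
Ranks ≤ 3: {1, 3, 3, 3} → 4 values.

4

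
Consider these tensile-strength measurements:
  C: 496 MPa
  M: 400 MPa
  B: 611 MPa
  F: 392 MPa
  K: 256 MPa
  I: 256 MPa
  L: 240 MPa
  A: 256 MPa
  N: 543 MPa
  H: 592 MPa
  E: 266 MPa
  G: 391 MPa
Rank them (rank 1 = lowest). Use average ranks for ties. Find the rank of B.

12

Sorted (ascending): 240, 256, 256, 256, 266, 391, 392, 400, 496, 543, 592, 611
The 3 values of 256 occupy positions 2–4 → average rank 3.
B has value 611 MPa → rank 12.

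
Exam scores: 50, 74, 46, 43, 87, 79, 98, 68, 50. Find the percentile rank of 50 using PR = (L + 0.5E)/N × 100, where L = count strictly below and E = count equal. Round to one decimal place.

N = 9.
Strictly below 50: 2. Equal to 50: 2.
PR = (2 + 0.5·2)/9 × 100 = 33.3

33.3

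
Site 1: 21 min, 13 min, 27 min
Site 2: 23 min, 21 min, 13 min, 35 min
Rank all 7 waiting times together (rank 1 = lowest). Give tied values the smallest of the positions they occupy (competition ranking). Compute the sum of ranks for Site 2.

16

Sorted (ascending): 13, 13, 21, 21, 23, 27, 35
The 2 values of 13 occupy positions 1–2 → each gets rank 1.
The 2 values of 21 occupy positions 3–4 → each gets rank 3.
Site 2 values → pooled ranks: 23→5, 21→3, 13→1, 35→7
Rank sum = 5 + 3 + 1 + 7 = 16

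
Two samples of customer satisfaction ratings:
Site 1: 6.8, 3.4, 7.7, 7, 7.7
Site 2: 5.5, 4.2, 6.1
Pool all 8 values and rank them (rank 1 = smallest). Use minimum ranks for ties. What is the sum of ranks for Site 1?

Sorted (ascending): 3.4, 4.2, 5.5, 6.1, 6.8, 7, 7.7, 7.7
The 2 values of 7.7 occupy positions 7–8 → each gets rank 7.
Site 1 values → pooled ranks: 6.8→5, 3.4→1, 7.7→7, 7→6, 7.7→7
Rank sum = 5 + 1 + 7 + 6 + 7 = 26

26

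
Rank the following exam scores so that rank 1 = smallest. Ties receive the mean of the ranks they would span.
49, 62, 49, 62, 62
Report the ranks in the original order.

Sorted (ascending): 49, 49, 62, 62, 62
The 2 values of 49 occupy positions 1–2 → average rank (1+2)/2 = 1.5.
The 3 values of 62 occupy positions 3–5 → average rank 4.

1.5, 4, 1.5, 4, 4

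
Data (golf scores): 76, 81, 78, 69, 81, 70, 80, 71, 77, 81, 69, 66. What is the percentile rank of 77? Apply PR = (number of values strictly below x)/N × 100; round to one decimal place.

N = 12.
Strictly below 77: 6. Equal to 77: 1.
PR = 6/12 × 100 = 50.0

50.0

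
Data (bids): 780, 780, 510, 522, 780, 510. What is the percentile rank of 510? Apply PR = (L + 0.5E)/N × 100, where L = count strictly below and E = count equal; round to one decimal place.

N = 6.
Strictly below 510: 0. Equal to 510: 2.
PR = (0 + 0.5·2)/6 × 100 = 16.7

16.7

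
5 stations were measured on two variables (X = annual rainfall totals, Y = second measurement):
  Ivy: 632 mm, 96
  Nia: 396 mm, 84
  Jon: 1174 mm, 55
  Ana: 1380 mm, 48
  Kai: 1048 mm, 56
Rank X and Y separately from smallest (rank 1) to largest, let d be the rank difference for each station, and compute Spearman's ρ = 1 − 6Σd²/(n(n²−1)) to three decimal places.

Ranks of variable 1: 2, 1, 4, 5, 3
Ranks of variable 2: 5, 4, 2, 1, 3
d = r₁ − r₂: -3, -3, 2, 4, 0
d²: 9, 9, 4, 16, 0; Σd² = 38
ρ = 1 − 6·38/(5·24) = 1 − 228/120 = -0.900

-0.900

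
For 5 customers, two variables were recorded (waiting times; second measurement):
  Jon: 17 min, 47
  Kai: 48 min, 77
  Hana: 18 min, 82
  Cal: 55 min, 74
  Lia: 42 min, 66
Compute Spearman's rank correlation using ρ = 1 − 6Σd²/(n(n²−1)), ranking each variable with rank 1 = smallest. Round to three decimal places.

Ranks of variable 1: 1, 4, 2, 5, 3
Ranks of variable 2: 1, 4, 5, 3, 2
d = r₁ − r₂: 0, 0, -3, 2, 1
d²: 0, 0, 9, 4, 1; Σd² = 14
ρ = 1 − 6·14/(5·24) = 1 − 84/120 = 0.300

0.300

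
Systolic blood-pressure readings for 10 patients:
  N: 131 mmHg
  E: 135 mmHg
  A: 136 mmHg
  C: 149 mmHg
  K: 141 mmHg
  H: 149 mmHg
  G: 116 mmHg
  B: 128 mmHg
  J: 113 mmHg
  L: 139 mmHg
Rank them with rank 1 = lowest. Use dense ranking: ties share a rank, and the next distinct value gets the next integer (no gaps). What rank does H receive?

Sorted (ascending): 113, 116, 128, 131, 135, 136, 139, 141, 149, 149
The 2 values of 149 share dense rank 9.
Remaining distinct values take the next consecutive integers.
H has value 149 mmHg → rank 9.

9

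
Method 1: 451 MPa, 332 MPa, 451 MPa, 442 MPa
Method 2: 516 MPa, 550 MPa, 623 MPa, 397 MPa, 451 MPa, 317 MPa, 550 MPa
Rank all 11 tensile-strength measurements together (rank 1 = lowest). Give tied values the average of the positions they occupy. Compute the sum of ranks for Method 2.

Sorted (ascending): 317, 332, 397, 442, 451, 451, 451, 516, 550, 550, 623
The 3 values of 451 occupy positions 5–7 → average rank 6.
The 2 values of 550 occupy positions 9–10 → average rank (9+10)/2 = 9.5.
Method 2 values → pooled ranks: 516→8, 550→9.5, 623→11, 397→3, 451→6, 317→1, 550→9.5
Rank sum = 8 + 9.5 + 11 + 3 + 6 + 1 + 9.5 = 48

48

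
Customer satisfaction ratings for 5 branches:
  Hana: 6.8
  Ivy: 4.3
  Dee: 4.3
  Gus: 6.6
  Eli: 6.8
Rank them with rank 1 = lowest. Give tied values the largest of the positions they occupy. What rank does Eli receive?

Sorted (ascending): 4.3, 4.3, 6.6, 6.8, 6.8
The 2 values of 4.3 occupy positions 1–2 → each gets rank 2.
The 2 values of 6.8 occupy positions 4–5 → each gets rank 5.
Eli has value 6.8 → rank 5.

5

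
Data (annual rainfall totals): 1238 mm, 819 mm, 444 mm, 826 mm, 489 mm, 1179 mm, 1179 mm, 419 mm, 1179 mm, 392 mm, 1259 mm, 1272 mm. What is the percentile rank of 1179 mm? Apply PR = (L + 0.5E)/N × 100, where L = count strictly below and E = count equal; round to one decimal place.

62.5

N = 12.
Strictly below 1179: 6. Equal to 1179: 3.
PR = (6 + 0.5·3)/12 × 100 = 62.5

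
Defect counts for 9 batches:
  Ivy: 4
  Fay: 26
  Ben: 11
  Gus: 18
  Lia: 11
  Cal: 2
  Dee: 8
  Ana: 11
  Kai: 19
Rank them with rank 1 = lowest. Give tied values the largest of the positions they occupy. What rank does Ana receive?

Sorted (ascending): 2, 4, 8, 11, 11, 11, 18, 19, 26
The 3 values of 11 occupy positions 4–6 → each gets rank 6.
Ana has value 11 → rank 6.

6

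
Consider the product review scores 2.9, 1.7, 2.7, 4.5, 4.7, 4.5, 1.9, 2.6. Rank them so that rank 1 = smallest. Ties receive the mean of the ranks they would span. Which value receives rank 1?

Sorted (ascending): 1.7, 1.9, 2.6, 2.7, 2.9, 4.5, 4.5, 4.7
The 2 values of 4.5 occupy positions 6–7 → average rank (6+7)/2 = 6.5.
Rank 1 → value 1.7.

1.7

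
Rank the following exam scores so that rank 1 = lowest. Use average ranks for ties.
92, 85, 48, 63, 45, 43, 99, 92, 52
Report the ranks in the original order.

Sorted (ascending): 43, 45, 48, 52, 63, 85, 92, 92, 99
The 2 values of 92 occupy positions 7–8 → average rank (7+8)/2 = 7.5.

7.5, 6, 3, 5, 2, 1, 9, 7.5, 4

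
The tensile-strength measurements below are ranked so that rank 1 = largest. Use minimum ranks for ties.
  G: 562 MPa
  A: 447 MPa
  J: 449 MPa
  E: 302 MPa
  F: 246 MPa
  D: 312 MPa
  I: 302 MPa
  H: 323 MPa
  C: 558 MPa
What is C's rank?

2

Sorted (descending): 562, 558, 449, 447, 323, 312, 302, 302, 246
The 2 values of 302 occupy positions 7–8 → each gets rank 7.
C has value 558 MPa → rank 2.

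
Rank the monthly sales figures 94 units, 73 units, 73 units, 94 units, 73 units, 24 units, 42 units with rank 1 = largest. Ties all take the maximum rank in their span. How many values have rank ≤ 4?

2

Sorted (descending): 94, 94, 73, 73, 73, 42, 24
The 2 values of 94 occupy positions 1–2 → each gets rank 2.
The 3 values of 73 occupy positions 3–5 → each gets rank 5.
Ranks ≤ 4: {2, 2} → 2 values.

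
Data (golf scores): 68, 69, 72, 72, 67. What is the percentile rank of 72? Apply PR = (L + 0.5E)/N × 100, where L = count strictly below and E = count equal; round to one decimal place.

80.0

N = 5.
Strictly below 72: 3. Equal to 72: 2.
PR = (3 + 0.5·2)/5 × 100 = 80.0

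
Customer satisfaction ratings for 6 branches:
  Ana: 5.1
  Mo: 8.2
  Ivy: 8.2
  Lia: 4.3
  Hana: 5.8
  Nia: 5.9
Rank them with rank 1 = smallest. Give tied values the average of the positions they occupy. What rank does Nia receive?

Sorted (ascending): 4.3, 5.1, 5.8, 5.9, 8.2, 8.2
The 2 values of 8.2 occupy positions 5–6 → average rank (5+6)/2 = 5.5.
Nia has value 5.9 → rank 4.

4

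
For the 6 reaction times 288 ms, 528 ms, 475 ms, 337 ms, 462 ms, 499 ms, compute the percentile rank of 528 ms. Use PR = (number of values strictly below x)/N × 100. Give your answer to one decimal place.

83.3

N = 6.
Strictly below 528: 5. Equal to 528: 1.
PR = 5/6 × 100 = 83.3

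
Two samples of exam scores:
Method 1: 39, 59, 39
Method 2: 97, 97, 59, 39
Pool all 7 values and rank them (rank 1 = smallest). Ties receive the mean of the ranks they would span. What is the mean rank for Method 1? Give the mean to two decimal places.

2.83

Sorted (ascending): 39, 39, 39, 59, 59, 97, 97
The 3 values of 39 occupy positions 1–3 → average rank 2.
The 2 values of 59 occupy positions 4–5 → average rank (4+5)/2 = 4.5.
The 2 values of 97 occupy positions 6–7 → average rank (6+7)/2 = 6.5.
Method 1 values → pooled ranks: 39→2, 59→4.5, 39→2
Mean rank = (2 + 4.5 + 2) / 3 = 2.83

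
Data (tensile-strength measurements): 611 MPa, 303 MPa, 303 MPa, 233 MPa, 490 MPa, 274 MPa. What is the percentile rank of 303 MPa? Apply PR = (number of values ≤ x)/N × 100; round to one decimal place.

N = 6.
Strictly below 303: 2. Equal to 303: 2.
PR = 4/6 × 100 = 66.7

66.7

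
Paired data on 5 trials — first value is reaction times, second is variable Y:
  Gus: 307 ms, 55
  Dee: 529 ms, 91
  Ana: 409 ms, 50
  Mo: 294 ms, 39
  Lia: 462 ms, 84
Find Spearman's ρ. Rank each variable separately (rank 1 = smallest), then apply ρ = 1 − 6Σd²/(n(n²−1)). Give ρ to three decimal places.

Ranks of variable 1: 2, 5, 3, 1, 4
Ranks of variable 2: 3, 5, 2, 1, 4
d = r₁ − r₂: -1, 0, 1, 0, 0
d²: 1, 0, 1, 0, 0; Σd² = 2
ρ = 1 − 6·2/(5·24) = 1 − 12/120 = 0.900

0.900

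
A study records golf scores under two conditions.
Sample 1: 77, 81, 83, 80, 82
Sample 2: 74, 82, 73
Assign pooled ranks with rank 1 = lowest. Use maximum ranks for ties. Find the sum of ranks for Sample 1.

27

Sorted (ascending): 73, 74, 77, 80, 81, 82, 82, 83
The 2 values of 82 occupy positions 6–7 → each gets rank 7.
Sample 1 values → pooled ranks: 77→3, 81→5, 83→8, 80→4, 82→7
Rank sum = 3 + 5 + 8 + 4 + 7 = 27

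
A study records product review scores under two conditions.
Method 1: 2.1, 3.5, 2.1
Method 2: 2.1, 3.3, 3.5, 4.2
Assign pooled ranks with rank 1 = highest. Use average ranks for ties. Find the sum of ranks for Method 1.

14.5

Sorted (descending): 4.2, 3.5, 3.5, 3.3, 2.1, 2.1, 2.1
The 2 values of 3.5 occupy positions 2–3 → average rank (2+3)/2 = 2.5.
The 3 values of 2.1 occupy positions 5–7 → average rank 6.
Method 1 values → pooled ranks: 2.1→6, 3.5→2.5, 2.1→6
Rank sum = 6 + 2.5 + 6 = 14.5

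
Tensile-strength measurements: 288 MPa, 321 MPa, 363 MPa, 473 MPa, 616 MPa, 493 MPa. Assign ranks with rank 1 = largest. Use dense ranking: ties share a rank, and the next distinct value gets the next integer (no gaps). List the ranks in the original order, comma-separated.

Sorted (descending): 616, 493, 473, 363, 321, 288
No ties — each value takes its position as its rank.

6, 5, 4, 3, 1, 2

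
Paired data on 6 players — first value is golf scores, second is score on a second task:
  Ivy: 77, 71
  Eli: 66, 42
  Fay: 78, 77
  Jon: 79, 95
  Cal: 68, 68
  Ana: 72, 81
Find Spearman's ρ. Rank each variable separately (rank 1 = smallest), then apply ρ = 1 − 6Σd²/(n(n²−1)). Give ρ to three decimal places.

0.829

Ranks of variable 1: 4, 1, 5, 6, 2, 3
Ranks of variable 2: 3, 1, 4, 6, 2, 5
d = r₁ − r₂: 1, 0, 1, 0, 0, -2
d²: 1, 0, 1, 0, 0, 4; Σd² = 6
ρ = 1 − 6·6/(6·35) = 1 − 36/210 = 0.829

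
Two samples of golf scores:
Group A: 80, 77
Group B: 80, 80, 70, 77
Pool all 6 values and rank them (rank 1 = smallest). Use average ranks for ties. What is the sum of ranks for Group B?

13.5

Sorted (ascending): 70, 77, 77, 80, 80, 80
The 2 values of 77 occupy positions 2–3 → average rank (2+3)/2 = 2.5.
The 3 values of 80 occupy positions 4–6 → average rank 5.
Group B values → pooled ranks: 80→5, 80→5, 70→1, 77→2.5
Rank sum = 5 + 5 + 1 + 2.5 = 13.5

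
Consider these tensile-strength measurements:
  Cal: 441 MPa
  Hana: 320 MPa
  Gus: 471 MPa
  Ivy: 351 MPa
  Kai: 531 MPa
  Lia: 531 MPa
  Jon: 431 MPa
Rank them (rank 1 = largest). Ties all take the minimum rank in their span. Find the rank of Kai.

Sorted (descending): 531, 531, 471, 441, 431, 351, 320
The 2 values of 531 occupy positions 1–2 → each gets rank 1.
Kai has value 531 MPa → rank 1.

1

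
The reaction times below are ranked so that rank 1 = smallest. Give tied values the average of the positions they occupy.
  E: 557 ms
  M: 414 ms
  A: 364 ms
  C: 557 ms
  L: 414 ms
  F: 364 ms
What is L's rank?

Sorted (ascending): 364, 364, 414, 414, 557, 557
The 2 values of 364 occupy positions 1–2 → average rank (1+2)/2 = 1.5.
The 2 values of 414 occupy positions 3–4 → average rank (3+4)/2 = 3.5.
The 2 values of 557 occupy positions 5–6 → average rank (5+6)/2 = 5.5.
L has value 414 ms → rank 3.5.

3.5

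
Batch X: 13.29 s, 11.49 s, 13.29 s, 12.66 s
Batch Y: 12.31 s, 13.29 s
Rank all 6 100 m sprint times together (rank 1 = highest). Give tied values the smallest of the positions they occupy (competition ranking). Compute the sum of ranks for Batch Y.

Sorted (descending): 13.29, 13.29, 13.29, 12.66, 12.31, 11.49
The 3 values of 13.29 occupy positions 1–3 → each gets rank 1.
Batch Y values → pooled ranks: 12.31→5, 13.29→1
Rank sum = 5 + 1 = 6

6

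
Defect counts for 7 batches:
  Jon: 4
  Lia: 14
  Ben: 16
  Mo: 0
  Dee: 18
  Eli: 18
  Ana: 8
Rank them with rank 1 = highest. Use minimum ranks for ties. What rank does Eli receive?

Sorted (descending): 18, 18, 16, 14, 8, 4, 0
The 2 values of 18 occupy positions 1–2 → each gets rank 1.
Eli has value 18 → rank 1.

1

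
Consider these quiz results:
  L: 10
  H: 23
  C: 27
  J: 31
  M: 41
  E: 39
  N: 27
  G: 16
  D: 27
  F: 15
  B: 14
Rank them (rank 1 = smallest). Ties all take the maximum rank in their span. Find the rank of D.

Sorted (ascending): 10, 14, 15, 16, 23, 27, 27, 27, 31, 39, 41
The 3 values of 27 occupy positions 6–8 → each gets rank 8.
D has value 27 → rank 8.

8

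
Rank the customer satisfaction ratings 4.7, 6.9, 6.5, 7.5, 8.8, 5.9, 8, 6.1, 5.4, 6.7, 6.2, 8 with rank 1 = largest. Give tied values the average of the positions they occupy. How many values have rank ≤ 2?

1

Sorted (descending): 8.8, 8, 8, 7.5, 6.9, 6.7, 6.5, 6.2, 6.1, 5.9, 5.4, 4.7
The 2 values of 8 occupy positions 2–3 → average rank (2+3)/2 = 2.5.
Ranks ≤ 2: {1} → 1 value.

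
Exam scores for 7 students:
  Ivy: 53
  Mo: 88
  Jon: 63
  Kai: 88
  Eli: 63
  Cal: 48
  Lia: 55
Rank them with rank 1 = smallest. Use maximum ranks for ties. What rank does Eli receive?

Sorted (ascending): 48, 53, 55, 63, 63, 88, 88
The 2 values of 63 occupy positions 4–5 → each gets rank 5.
The 2 values of 88 occupy positions 6–7 → each gets rank 7.
Eli has value 63 → rank 5.

5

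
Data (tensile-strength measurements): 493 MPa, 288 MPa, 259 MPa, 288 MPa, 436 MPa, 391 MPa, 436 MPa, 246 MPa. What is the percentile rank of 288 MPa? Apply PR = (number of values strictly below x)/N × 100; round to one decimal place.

25.0

N = 8.
Strictly below 288: 2. Equal to 288: 2.
PR = 2/8 × 100 = 25.0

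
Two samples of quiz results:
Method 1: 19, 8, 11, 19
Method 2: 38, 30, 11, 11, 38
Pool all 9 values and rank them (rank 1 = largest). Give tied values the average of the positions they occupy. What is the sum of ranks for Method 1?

25

Sorted (descending): 38, 38, 30, 19, 19, 11, 11, 11, 8
The 2 values of 38 occupy positions 1–2 → average rank (1+2)/2 = 1.5.
The 2 values of 19 occupy positions 4–5 → average rank (4+5)/2 = 4.5.
The 3 values of 11 occupy positions 6–8 → average rank 7.
Method 1 values → pooled ranks: 19→4.5, 8→9, 11→7, 19→4.5
Rank sum = 4.5 + 9 + 7 + 4.5 = 25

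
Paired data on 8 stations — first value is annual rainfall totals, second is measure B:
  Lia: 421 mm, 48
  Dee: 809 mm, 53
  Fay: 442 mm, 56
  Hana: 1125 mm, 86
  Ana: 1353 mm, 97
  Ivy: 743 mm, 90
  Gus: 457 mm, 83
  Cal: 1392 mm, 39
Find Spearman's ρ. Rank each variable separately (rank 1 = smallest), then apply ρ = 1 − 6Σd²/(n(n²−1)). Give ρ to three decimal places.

0.143

Ranks of variable 1: 1, 5, 2, 6, 7, 4, 3, 8
Ranks of variable 2: 2, 3, 4, 6, 8, 7, 5, 1
d = r₁ − r₂: -1, 2, -2, 0, -1, -3, -2, 7
d²: 1, 4, 4, 0, 1, 9, 4, 49; Σd² = 72
ρ = 1 − 6·72/(8·63) = 1 − 432/504 = 0.143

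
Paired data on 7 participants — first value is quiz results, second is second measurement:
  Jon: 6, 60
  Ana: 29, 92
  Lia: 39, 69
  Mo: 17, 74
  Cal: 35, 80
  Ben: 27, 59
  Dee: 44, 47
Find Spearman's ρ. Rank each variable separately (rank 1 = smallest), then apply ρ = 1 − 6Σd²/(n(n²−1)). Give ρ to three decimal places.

Ranks of variable 1: 1, 4, 6, 2, 5, 3, 7
Ranks of variable 2: 3, 7, 4, 5, 6, 2, 1
d = r₁ − r₂: -2, -3, 2, -3, -1, 1, 6
d²: 4, 9, 4, 9, 1, 1, 36; Σd² = 64
ρ = 1 − 6·64/(7·48) = 1 − 384/336 = -0.143

-0.143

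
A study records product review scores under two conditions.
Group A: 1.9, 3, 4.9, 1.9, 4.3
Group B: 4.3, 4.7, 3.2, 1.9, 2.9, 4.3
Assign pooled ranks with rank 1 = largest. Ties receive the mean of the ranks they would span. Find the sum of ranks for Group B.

Sorted (descending): 4.9, 4.7, 4.3, 4.3, 4.3, 3.2, 3, 2.9, 1.9, 1.9, 1.9
The 3 values of 4.3 occupy positions 3–5 → average rank 4.
The 3 values of 1.9 occupy positions 9–11 → average rank 10.
Group B values → pooled ranks: 4.3→4, 4.7→2, 3.2→6, 1.9→10, 2.9→8, 4.3→4
Rank sum = 4 + 2 + 6 + 10 + 8 + 4 = 34

34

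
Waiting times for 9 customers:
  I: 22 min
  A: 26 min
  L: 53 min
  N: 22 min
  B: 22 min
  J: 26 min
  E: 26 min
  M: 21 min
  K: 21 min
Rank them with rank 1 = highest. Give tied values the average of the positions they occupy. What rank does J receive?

Sorted (descending): 53, 26, 26, 26, 22, 22, 22, 21, 21
The 3 values of 26 occupy positions 2–4 → average rank 3.
The 3 values of 22 occupy positions 5–7 → average rank 6.
The 2 values of 21 occupy positions 8–9 → average rank (8+9)/2 = 8.5.
J has value 26 min → rank 3.

3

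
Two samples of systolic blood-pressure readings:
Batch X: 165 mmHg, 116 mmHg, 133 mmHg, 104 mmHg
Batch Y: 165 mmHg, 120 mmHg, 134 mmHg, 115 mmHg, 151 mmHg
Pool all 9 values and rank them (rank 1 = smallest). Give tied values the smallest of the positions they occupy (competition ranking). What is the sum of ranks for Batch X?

17

Sorted (ascending): 104, 115, 116, 120, 133, 134, 151, 165, 165
The 2 values of 165 occupy positions 8–9 → each gets rank 8.
Batch X values → pooled ranks: 165→8, 116→3, 133→5, 104→1
Rank sum = 8 + 3 + 5 + 1 = 17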